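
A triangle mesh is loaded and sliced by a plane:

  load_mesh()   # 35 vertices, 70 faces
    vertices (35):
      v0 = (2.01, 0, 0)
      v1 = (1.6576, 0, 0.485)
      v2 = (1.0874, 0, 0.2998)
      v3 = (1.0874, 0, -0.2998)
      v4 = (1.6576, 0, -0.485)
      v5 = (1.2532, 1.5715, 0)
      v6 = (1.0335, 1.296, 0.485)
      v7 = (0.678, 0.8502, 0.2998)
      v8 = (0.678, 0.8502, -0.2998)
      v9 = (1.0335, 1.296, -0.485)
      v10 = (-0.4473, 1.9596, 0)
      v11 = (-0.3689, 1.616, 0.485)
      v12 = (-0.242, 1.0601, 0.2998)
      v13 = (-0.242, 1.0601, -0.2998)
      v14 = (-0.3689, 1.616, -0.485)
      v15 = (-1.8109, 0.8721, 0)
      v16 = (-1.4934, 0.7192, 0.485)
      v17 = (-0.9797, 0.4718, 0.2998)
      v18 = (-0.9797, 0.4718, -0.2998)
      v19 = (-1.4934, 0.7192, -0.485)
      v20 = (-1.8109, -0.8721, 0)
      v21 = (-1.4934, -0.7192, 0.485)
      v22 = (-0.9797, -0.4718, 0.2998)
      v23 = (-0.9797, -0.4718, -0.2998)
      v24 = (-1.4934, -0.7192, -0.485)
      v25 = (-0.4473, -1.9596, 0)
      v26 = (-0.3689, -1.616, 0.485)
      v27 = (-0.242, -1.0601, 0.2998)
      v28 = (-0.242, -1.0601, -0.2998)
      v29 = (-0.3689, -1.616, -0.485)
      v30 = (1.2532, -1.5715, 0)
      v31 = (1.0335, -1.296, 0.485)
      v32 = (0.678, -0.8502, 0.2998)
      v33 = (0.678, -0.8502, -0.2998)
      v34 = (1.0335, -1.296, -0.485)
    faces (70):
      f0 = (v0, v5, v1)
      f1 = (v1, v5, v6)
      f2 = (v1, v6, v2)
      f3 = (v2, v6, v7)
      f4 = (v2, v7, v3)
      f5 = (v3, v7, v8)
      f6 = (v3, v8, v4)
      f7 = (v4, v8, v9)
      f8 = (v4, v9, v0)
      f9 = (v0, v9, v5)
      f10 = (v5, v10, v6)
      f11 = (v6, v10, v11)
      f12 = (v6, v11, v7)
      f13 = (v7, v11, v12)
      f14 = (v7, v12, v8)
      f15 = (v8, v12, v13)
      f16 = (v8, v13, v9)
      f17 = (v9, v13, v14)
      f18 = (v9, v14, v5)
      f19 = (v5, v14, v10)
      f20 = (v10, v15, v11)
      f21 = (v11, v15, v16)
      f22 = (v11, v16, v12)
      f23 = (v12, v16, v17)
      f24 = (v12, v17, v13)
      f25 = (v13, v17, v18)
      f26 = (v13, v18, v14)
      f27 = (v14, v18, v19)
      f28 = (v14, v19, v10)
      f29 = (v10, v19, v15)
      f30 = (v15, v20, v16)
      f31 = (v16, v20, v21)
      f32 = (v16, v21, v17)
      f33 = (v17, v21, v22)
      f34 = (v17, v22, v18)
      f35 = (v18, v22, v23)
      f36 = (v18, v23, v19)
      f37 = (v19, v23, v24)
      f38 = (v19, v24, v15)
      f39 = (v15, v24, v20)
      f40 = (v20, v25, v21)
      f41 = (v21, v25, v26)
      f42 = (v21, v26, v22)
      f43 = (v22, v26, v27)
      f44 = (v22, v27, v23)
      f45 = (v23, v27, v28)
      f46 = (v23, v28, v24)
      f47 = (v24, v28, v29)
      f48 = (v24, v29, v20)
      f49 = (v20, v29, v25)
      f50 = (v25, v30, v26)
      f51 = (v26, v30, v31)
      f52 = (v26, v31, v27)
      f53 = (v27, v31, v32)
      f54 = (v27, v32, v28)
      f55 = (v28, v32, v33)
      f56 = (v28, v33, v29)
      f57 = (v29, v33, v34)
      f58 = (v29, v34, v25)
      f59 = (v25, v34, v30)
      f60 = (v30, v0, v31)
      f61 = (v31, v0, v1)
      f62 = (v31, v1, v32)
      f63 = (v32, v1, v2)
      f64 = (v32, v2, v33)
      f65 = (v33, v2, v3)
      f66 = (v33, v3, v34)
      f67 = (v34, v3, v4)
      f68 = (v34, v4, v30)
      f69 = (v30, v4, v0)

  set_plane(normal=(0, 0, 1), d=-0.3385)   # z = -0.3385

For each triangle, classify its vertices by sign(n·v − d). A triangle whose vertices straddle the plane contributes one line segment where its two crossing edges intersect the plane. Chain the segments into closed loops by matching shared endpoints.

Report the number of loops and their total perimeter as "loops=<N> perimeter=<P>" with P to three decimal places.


loops=2 perimeter=18.044

Straddling triangles (28 of 70):
  (v3,v8,v4) [++-] → (0.8827, 0.672539, -0.3385)–(1.20655, 0, -0.3385)  len=0.7465
  (v4,v8,v9) [-+-] → (0.8827, 0.672539, -0.3385)–(0.752286, 0.943356, -0.3385)  len=0.3006
  (v4,v9,v0) [--+] → (1.32846, 0.904528, -0.3385)–(1.76405, 0, -0.3385)  len=1.0039
  (v0,v9,v5) [+-+] → (1.32846, 0.904528, -0.3385)–(1.09986, 1.37922, -0.3385)  len=0.5269
  (v8,v13,v9) [++-] → (0.0245327, 1.10939, -0.3385)–(0.752286, 0.943356, -0.3385)  len=0.7465
  (v9,v13,v14) [-+-] → (0.0245327, 1.10939, -0.3385)–(-0.268517, 1.17626, -0.3385)  len=0.3006
  (v9,v14,v5) [--+] → (0.121075, 1.60256, -0.3385)–(1.09986, 1.37922, -0.3385)  len=1.0039
  (v5,v14,v10) [+-+] → (0.121075, 1.60256, -0.3385)–(-0.392582, 1.71979, -0.3385)  len=0.5269
  (v13,v18,v14) [++-] → (-0.852065, 0.710896, -0.3385)–(-0.268517, 1.17626, -0.3385)  len=0.7464
  (v14,v18,v19) [-+-] → (-0.852065, 0.710896, -0.3385)–(-1.08704, 0.523498, -0.3385)  len=0.3006
  (v14,v19,v10) [--+] → (-1.17741, 1.09388, -0.3385)–(-0.392582, 1.71979, -0.3385)  len=1.0039
  (v10,v19,v15) [+-+] → (-1.17741, 1.09388, -0.3385)–(-1.5893, 0.765385, -0.3385)  len=0.5268
  (v18,v23,v19) [++-] → (-1.08704, -0.222925, -0.3385)–(-1.08704, 0.523498, -0.3385)  len=0.7464
  (v19,v23,v24) [-+-] → (-1.08704, -0.222925, -0.3385)–(-1.08704, -0.523498, -0.3385)  len=0.3006
  (v19,v24,v15) [--+] → (-1.5893, -0.238529, -0.3385)–(-1.5893, 0.765385, -0.3385)  len=1.0039
  (v15,v24,v20) [+-+] → (-1.5893, -0.238529, -0.3385)–(-1.5893, -0.765385, -0.3385)  len=0.5269
  (v23,v28,v24) [++-] → (-0.503497, -0.988864, -0.3385)–(-1.08704, -0.523498, -0.3385)  len=0.7464
  (v24,v28,v29) [-+-] → (-0.503497, -0.988864, -0.3385)–(-0.268517, -1.17626, -0.3385)  len=0.3006
  (v24,v29,v20) [--+] → (-0.804473, -1.3913, -0.3385)–(-1.5893, -0.765385, -0.3385)  len=1.0039
  (v20,v29,v25) [+-+] → (-0.804473, -1.3913, -0.3385)–(-0.392582, -1.71979, -0.3385)  len=0.5268
  (v28,v33,v29) [++-] → (0.459236, -1.01022, -0.3385)–(-0.268517, -1.17626, -0.3385)  len=0.7465
  (v29,v33,v34) [-+-] → (0.459236, -1.01022, -0.3385)–(0.752286, -0.943356, -0.3385)  len=0.3006
  (v29,v34,v25) [--+] → (0.586207, -1.49645, -0.3385)–(-0.392582, -1.71979, -0.3385)  len=1.0039
  (v25,v34,v30) [+-+] → (0.586207, -1.49645, -0.3385)–(1.09986, -1.37922, -0.3385)  len=0.5269
  (v33,v3,v34) [++-] → (1.07614, -0.270816, -0.3385)–(0.752286, -0.943356, -0.3385)  len=0.7465
  (v34,v3,v4) [-+-] → (1.07614, -0.270816, -0.3385)–(1.20655, 0, -0.3385)  len=0.3006
  (v34,v4,v30) [--+] → (1.53545, -0.47469, -0.3385)–(1.09986, -1.37922, -0.3385)  len=1.0039
  (v30,v4,v0) [+-+] → (1.53545, -0.47469, -0.3385)–(1.76405, 0, -0.3385)  len=0.5269

Chained into 2 loop(s):
  loop 1: 14 segments, perimeter = 7.3290
  loop 2: 14 segments, perimeter = 10.7154
Total perimeter = 18.044


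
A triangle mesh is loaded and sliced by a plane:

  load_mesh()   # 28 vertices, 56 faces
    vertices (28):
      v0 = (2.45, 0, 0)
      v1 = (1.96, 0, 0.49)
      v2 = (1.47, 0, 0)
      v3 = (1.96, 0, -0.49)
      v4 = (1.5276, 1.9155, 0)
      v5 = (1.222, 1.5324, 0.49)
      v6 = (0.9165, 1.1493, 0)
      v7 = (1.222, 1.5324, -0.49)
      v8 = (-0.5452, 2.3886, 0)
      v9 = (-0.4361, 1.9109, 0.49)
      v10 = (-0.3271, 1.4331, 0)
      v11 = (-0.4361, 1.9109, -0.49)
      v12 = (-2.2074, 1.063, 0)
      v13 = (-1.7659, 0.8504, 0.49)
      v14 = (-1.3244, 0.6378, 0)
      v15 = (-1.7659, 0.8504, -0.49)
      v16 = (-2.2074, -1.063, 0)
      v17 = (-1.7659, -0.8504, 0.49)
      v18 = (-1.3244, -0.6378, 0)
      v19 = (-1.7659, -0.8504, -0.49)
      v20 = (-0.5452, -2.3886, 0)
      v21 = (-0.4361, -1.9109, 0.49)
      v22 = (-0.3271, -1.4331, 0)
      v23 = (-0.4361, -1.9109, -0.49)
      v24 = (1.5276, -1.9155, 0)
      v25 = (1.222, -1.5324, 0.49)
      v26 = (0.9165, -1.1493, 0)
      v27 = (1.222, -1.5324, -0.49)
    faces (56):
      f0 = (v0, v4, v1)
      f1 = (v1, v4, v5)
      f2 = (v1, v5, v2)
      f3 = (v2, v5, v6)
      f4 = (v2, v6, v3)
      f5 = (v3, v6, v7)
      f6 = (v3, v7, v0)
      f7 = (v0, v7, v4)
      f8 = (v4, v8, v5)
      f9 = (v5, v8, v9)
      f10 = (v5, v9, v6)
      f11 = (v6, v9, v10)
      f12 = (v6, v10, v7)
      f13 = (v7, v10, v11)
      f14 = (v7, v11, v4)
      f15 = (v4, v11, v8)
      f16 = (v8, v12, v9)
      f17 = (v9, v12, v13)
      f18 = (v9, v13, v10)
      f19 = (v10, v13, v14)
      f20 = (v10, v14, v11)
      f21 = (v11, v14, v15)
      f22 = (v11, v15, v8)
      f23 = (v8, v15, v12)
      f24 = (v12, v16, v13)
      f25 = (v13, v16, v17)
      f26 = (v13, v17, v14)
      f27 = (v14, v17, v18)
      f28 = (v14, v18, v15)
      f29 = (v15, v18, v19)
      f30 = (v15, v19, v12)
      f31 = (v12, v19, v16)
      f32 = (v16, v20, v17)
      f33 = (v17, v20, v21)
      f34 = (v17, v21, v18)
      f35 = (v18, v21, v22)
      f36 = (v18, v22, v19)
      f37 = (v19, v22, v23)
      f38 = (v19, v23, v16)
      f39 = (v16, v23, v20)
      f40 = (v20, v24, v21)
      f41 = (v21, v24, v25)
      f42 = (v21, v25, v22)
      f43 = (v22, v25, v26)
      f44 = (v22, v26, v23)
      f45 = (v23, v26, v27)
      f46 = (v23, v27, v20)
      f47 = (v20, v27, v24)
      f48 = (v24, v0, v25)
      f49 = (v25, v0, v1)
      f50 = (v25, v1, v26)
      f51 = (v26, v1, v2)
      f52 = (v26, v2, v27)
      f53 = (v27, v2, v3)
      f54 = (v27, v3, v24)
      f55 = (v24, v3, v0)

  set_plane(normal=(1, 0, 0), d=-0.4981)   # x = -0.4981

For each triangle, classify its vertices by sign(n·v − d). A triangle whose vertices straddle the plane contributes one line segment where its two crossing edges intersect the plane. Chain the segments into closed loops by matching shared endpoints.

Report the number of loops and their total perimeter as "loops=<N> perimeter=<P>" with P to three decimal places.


Straddling triangles (20 of 56):
  (v4,v8,v5) [+-+] → (-0.4981, 2.37785, 0)–(-0.4981, 2.36578, 0.0130596)  len=0.0178
  (v5,v8,v9) [+-+] → (-0.4981, 2.36578, 0.0130596)–(-0.4981, 2.18237, 0.21154)  len=0.2702
  (v4,v11,v8) [++-] → (-0.4981, 2.18237, -0.21154)–(-0.4981, 2.37785, 0)  len=0.2880
  (v8,v12,v9) [--+] → (-0.4981, 1.88122, 0.472849)–(-0.4981, 2.18237, 0.21154)  len=0.3987
  (v9,v12,v13) [+--] → (-0.4981, 1.88122, 0.472849)–(-0.4981, 1.86146, 0.49)  len=0.0262
  (v9,v13,v10) [+-+] → (-0.4981, 1.86146, 0.49)–(-0.4981, 1.36385, 0.058236)  len=0.6588
  (v10,v13,v14) [+--] → (-0.4981, 1.36385, 0.058236)–(-0.4981, 1.29674, 0)  len=0.0889
  (v10,v14,v11) [+-+] → (-0.4981, 1.29674, 0)–(-0.4981, 1.82204, -0.4558)  len=0.6955
  (v11,v14,v15) [+--] → (-0.4981, 1.82204, -0.4558)–(-0.4981, 1.86146, -0.49)  len=0.0522
  (v11,v15,v8) [+--] → (-0.4981, 1.86146, -0.49)–(-0.4981, 2.18237, -0.21154)  len=0.4249
  (v17,v20,v21) [--+] → (-0.4981, -2.18237, 0.21154)–(-0.4981, -1.86146, 0.49)  len=0.4249
  (v17,v21,v18) [-+-] → (-0.4981, -1.86146, 0.49)–(-0.4981, -1.82204, 0.4558)  len=0.0522
  (v18,v21,v22) [-++] → (-0.4981, -1.82204, 0.4558)–(-0.4981, -1.29674, 0)  len=0.6955
  (v18,v22,v19) [-+-] → (-0.4981, -1.29674, 0)–(-0.4981, -1.36385, -0.058236)  len=0.0889
  (v19,v22,v23) [-++] → (-0.4981, -1.36385, -0.058236)–(-0.4981, -1.86146, -0.49)  len=0.6588
  (v19,v23,v16) [-+-] → (-0.4981, -1.86146, -0.49)–(-0.4981, -1.88122, -0.472849)  len=0.0262
  (v16,v23,v20) [-+-] → (-0.4981, -1.88122, -0.472849)–(-0.4981, -2.18237, -0.21154)  len=0.3987
  (v20,v24,v21) [-++] → (-0.4981, -2.37785, 0)–(-0.4981, -2.18237, 0.21154)  len=0.2880
  (v23,v27,v20) [++-] → (-0.4981, -2.36578, -0.0130596)–(-0.4981, -2.18237, -0.21154)  len=0.2702
  (v20,v27,v24) [-++] → (-0.4981, -2.36578, -0.0130596)–(-0.4981, -2.37785, 0)  len=0.0178

Chained into 2 loop(s):
  loop 1: 10 segments, perimeter = 2.9212
  loop 2: 10 segments, perimeter = 2.9212
Total perimeter = 5.842

loops=2 perimeter=5.842


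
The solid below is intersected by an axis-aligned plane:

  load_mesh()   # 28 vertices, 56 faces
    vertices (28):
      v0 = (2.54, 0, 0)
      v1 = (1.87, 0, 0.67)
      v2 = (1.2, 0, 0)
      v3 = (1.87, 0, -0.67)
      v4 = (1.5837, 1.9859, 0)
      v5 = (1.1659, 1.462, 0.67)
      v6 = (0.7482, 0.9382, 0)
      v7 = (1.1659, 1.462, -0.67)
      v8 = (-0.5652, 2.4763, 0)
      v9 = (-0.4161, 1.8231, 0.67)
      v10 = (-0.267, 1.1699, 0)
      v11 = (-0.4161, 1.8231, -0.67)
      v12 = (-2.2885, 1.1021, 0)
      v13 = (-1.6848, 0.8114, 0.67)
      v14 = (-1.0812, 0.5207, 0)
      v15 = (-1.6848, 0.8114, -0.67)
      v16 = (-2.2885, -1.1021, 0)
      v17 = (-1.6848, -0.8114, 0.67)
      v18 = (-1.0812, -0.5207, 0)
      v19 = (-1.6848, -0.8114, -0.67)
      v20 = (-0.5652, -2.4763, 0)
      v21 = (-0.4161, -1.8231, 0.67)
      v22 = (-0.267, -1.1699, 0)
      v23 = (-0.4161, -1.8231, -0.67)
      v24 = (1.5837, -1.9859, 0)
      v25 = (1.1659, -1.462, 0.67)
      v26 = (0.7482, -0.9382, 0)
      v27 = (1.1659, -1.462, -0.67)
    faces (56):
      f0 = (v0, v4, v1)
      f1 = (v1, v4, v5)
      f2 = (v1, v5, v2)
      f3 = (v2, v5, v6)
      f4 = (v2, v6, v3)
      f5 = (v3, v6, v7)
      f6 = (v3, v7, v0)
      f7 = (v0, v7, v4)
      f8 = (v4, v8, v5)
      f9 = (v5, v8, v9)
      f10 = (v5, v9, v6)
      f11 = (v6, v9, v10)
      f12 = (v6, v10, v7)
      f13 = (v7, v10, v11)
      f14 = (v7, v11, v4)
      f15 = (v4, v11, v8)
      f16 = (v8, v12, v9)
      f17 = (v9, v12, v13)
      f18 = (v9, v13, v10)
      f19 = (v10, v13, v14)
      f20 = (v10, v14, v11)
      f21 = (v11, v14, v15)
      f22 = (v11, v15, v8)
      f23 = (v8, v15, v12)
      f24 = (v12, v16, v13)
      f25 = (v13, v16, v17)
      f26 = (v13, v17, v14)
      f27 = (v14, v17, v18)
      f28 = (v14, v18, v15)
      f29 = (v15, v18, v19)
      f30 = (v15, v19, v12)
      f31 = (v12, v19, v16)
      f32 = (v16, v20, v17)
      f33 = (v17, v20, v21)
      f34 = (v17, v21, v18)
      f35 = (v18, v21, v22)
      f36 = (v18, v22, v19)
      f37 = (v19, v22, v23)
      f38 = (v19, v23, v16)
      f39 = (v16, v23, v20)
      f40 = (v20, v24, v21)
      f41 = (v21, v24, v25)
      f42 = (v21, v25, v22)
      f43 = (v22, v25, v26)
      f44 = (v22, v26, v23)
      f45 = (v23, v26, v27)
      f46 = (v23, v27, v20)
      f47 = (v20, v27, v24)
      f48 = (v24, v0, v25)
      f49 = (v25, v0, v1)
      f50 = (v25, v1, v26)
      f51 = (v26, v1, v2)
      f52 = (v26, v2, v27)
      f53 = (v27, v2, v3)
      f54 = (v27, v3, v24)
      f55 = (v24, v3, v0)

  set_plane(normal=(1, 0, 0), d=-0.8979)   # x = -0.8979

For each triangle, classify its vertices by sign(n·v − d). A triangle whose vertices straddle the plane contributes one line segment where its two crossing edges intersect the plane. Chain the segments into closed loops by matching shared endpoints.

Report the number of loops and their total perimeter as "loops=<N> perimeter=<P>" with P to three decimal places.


loops=2 perimeter=8.178

Straddling triangles (16 of 56):
  (v8,v12,v9) [+-+] → (-0.8979, 2.211, 0)–(-0.8979, 1.63757, 0.497598)  len=0.7592
  (v9,v12,v13) [+--] → (-0.8979, 1.63757, 0.497598)–(-0.8979, 1.4389, 0.67)  len=0.2630
  (v9,v13,v10) [+-+] → (-0.8979, 1.4389, 0.67)–(-0.8979, 1.01037, 0.29814)  len=0.5674
  (v10,v13,v14) [+--] → (-0.8979, 1.01037, 0.29814)–(-0.8979, 0.666854, 0)  len=0.4549
  (v10,v14,v11) [+-+] → (-0.8979, 0.666854, 0)–(-0.8979, 0.879638, -0.18465)  len=0.2817
  (v11,v14,v15) [+--] → (-0.8979, 0.879638, -0.18465)–(-0.8979, 1.4389, -0.67)  len=0.7405
  (v11,v15,v8) [+-+] → (-0.8979, 1.4389, -0.67)–(-0.8979, 1.98156, -0.199097)  len=0.7185
  (v8,v15,v12) [+--] → (-0.8979, 1.98156, -0.199097)–(-0.8979, 2.211, 0)  len=0.3038
  (v16,v20,v17) [-+-] → (-0.8979, -2.211, 0)–(-0.8979, -1.98156, 0.199097)  len=0.3038
  (v17,v20,v21) [-++] → (-0.8979, -1.98156, 0.199097)–(-0.8979, -1.4389, 0.67)  len=0.7185
  (v17,v21,v18) [-+-] → (-0.8979, -1.4389, 0.67)–(-0.8979, -0.879638, 0.18465)  len=0.7405
  (v18,v21,v22) [-++] → (-0.8979, -0.879638, 0.18465)–(-0.8979, -0.666854, 0)  len=0.2817
  (v18,v22,v19) [-+-] → (-0.8979, -0.666854, 0)–(-0.8979, -1.01037, -0.29814)  len=0.4549
  (v19,v22,v23) [-++] → (-0.8979, -1.01037, -0.29814)–(-0.8979, -1.4389, -0.67)  len=0.5674
  (v19,v23,v16) [-+-] → (-0.8979, -1.4389, -0.67)–(-0.8979, -1.63757, -0.497598)  len=0.2630
  (v16,v23,v20) [-++] → (-0.8979, -1.63757, -0.497598)–(-0.8979, -2.211, 0)  len=0.7592

Chained into 2 loop(s):
  loop 1: 8 segments, perimeter = 4.0890
  loop 2: 8 segments, perimeter = 4.0890
Total perimeter = 8.178


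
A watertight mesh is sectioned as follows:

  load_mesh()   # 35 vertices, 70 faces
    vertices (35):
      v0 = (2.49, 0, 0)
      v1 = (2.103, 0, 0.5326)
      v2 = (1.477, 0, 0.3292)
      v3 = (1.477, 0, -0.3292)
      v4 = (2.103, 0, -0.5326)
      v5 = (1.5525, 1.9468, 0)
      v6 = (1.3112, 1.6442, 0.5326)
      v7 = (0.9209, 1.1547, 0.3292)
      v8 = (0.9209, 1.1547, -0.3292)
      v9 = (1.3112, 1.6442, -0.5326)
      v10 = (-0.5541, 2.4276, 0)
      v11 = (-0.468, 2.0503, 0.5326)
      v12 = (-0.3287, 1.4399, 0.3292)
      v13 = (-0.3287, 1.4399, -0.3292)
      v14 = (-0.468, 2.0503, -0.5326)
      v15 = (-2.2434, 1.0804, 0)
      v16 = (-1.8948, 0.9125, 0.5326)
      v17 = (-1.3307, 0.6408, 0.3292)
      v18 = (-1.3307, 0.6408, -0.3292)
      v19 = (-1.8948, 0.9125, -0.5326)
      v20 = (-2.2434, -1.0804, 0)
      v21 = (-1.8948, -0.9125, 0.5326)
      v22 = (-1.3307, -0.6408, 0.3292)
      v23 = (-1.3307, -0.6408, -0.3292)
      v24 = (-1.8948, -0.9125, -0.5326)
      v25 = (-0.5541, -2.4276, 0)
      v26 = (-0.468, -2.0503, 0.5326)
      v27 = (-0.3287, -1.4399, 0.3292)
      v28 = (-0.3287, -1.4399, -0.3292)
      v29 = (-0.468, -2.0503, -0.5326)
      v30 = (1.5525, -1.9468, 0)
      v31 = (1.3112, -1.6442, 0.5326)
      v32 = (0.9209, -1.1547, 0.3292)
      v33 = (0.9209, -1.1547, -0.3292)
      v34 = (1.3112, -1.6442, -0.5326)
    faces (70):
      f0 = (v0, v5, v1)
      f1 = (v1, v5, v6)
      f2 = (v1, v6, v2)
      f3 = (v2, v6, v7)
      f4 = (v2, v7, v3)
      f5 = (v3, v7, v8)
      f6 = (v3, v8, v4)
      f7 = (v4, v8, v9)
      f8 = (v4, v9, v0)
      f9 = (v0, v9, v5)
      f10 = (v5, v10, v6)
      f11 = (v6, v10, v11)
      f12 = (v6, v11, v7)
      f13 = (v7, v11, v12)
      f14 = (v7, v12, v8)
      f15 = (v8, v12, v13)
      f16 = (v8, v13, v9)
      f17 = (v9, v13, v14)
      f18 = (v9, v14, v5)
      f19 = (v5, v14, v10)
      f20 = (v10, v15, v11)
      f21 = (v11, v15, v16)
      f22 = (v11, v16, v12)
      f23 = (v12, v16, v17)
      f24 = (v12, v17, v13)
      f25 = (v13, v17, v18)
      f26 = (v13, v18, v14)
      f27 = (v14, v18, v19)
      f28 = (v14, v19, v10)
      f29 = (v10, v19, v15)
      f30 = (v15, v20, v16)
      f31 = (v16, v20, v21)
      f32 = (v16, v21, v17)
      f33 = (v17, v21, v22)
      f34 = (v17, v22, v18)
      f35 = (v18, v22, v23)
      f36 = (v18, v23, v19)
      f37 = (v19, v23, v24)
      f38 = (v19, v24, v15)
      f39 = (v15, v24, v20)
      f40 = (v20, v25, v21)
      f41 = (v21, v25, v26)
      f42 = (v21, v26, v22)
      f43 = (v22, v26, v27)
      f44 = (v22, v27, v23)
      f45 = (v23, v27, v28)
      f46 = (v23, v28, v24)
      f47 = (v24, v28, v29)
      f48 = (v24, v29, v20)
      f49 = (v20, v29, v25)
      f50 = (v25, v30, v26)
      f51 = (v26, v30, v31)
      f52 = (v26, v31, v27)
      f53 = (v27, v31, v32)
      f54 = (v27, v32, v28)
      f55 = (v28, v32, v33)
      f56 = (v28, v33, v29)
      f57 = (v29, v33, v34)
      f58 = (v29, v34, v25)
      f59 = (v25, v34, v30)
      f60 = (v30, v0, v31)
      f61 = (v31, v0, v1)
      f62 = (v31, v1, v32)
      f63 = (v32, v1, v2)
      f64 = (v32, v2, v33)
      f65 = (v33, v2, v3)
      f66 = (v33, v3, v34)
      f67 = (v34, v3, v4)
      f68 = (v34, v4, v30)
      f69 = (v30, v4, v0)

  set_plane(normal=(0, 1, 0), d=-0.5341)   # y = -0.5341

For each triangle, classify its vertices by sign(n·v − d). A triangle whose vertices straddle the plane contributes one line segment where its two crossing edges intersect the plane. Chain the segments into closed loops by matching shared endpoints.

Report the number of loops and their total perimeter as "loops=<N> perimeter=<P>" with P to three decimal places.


loops=2 perimeter=6.422

Straddling triangles (20 of 70):
  (v15,v20,v16) [+-+] → (-2.2434, -0.5341, 0)–(-2.14784, -0.5341, 0.145998)  len=0.1745
  (v16,v20,v21) [+--] → (-2.14784, -0.5341, 0.145998)–(-1.8948, -0.5341, 0.5326)  len=0.4621
  (v16,v21,v17) [+-+] → (-1.8948, -0.5341, 0.5326)–(-1.75738, -0.5341, 0.48305)  len=0.1461
  (v17,v21,v22) [+--] → (-1.75738, -0.5341, 0.48305)–(-1.3307, -0.5341, 0.3292)  len=0.4536
  (v17,v22,v18) [+-+] → (-1.3307, -0.5341, 0.3292)–(-1.3307, -0.5341, 0.274385)  len=0.0548
  (v18,v22,v23) [+--] → (-1.3307, -0.5341, 0.274385)–(-1.3307, -0.5341, -0.3292)  len=0.6036
  (v18,v23,v19) [+-+] → (-1.3307, -0.5341, -0.3292)–(-1.36945, -0.5341, -0.343172)  len=0.0412
  (v19,v23,v24) [+--] → (-1.36945, -0.5341, -0.343172)–(-1.8948, -0.5341, -0.5326)  len=0.5585
  (v19,v24,v15) [+-+] → (-1.8948, -0.5341, -0.5326)–(-1.96099, -0.5341, -0.431473)  len=0.1209
  (v15,v24,v20) [+--] → (-1.96099, -0.5341, -0.431473)–(-2.2434, -0.5341, 0)  len=0.5157
  (v30,v0,v31) [-+-] → (2.2328, -0.5341, 0)–(2.10708, -0.5341, 0.173009)  len=0.2139
  (v31,v0,v1) [-++] → (2.10708, -0.5341, 0.173009)–(1.84579, -0.5341, 0.5326)  len=0.4445
  (v31,v1,v32) [-+-] → (1.84579, -0.5341, 0.5326)–(1.55623, -0.5341, 0.438518)  len=0.3045
  (v32,v1,v2) [-++] → (1.55623, -0.5341, 0.438518)–(1.21978, -0.5341, 0.3292)  len=0.3538
  (v32,v2,v33) [-+-] → (1.21978, -0.5341, 0.3292)–(1.21978, -0.5341, 0.0246608)  len=0.3045
  (v33,v2,v3) [-++] → (1.21978, -0.5341, 0.0246608)–(1.21978, -0.5341, -0.3292)  len=0.3539
  (v33,v3,v34) [-+-] → (1.21978, -0.5341, -0.3292)–(1.42314, -0.5341, -0.395272)  len=0.2138
  (v34,v3,v4) [-++] → (1.42314, -0.5341, -0.395272)–(1.84579, -0.5341, -0.5326)  len=0.4444
  (v34,v4,v30) [-+-] → (1.84579, -0.5341, -0.5326)–(1.95197, -0.5341, -0.386482)  len=0.1806
  (v30,v4,v0) [-++] → (1.95197, -0.5341, -0.386482)–(2.2328, -0.5341, 0)  len=0.4777

Chained into 2 loop(s):
  loop 1: 10 segments, perimeter = 3.1308
  loop 2: 10 segments, perimeter = 3.2916
Total perimeter = 6.422


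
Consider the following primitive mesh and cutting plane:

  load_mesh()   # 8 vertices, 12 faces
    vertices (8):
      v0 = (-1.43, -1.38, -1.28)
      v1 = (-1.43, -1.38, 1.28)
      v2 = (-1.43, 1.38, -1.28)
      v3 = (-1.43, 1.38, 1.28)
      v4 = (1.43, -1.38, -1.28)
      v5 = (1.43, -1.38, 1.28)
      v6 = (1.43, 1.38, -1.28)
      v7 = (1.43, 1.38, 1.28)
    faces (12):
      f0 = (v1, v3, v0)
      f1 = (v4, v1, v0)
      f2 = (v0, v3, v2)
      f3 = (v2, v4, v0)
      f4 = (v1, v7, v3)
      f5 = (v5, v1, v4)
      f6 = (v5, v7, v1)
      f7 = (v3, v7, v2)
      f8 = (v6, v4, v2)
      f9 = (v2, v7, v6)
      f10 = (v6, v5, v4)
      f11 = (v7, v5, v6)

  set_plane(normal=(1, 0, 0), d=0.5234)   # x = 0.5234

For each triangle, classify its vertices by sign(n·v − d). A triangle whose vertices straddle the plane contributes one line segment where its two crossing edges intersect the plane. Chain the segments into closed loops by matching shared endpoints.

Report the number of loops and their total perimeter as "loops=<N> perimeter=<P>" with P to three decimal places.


Straddling triangles (8 of 12):
  (v4,v1,v0) [+--] → (0.5234, -1.38, -0.468498)–(0.5234, -1.38, -1.28)  len=0.8115
  (v2,v4,v0) [-+-] → (0.5234, -0.505099, -1.28)–(0.5234, -1.38, -1.28)  len=0.8749
  (v1,v7,v3) [-+-] → (0.5234, 0.505099, 1.28)–(0.5234, 1.38, 1.28)  len=0.8749
  (v5,v1,v4) [+-+] → (0.5234, -1.38, 1.28)–(0.5234, -1.38, -0.468498)  len=1.7485
  (v5,v7,v1) [++-] → (0.5234, 0.505099, 1.28)–(0.5234, -1.38, 1.28)  len=1.8851
  (v3,v7,v2) [-+-] → (0.5234, 1.38, 1.28)–(0.5234, 1.38, 0.468498)  len=0.8115
  (v6,v4,v2) [++-] → (0.5234, -0.505099, -1.28)–(0.5234, 1.38, -1.28)  len=1.8851
  (v2,v7,v6) [-++] → (0.5234, 1.38, 0.468498)–(0.5234, 1.38, -1.28)  len=1.7485

Chained into 1 loop(s):
  loop 1: 8 segments, perimeter = 10.6400
Total perimeter = 10.640

loops=1 perimeter=10.640


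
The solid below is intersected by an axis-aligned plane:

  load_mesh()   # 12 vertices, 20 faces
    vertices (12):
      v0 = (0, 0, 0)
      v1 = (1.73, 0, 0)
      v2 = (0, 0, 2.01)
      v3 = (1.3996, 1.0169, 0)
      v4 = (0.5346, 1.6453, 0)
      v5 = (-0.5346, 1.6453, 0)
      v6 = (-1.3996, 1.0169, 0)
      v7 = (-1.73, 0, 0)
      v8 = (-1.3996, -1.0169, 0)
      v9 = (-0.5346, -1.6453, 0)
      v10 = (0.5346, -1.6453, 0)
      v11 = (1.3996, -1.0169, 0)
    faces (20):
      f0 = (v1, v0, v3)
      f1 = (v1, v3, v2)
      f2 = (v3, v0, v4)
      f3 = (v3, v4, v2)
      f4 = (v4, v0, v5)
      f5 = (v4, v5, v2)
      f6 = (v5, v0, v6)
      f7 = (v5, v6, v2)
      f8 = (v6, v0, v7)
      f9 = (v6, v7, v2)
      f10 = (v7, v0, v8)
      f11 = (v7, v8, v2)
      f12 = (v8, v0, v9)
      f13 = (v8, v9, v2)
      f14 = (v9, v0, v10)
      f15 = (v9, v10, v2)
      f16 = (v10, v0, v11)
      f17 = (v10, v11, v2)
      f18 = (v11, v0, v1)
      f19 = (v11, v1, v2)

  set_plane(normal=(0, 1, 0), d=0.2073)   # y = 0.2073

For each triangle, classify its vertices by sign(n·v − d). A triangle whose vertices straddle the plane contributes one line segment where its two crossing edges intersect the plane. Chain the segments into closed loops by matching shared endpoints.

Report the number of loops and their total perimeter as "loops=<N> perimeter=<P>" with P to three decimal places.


loops=1 perimeter=8.219

Straddling triangles (10 of 20):
  (v1,v0,v3) [--+] → (0.285315, 0.2073, 0)–(1.66265, 0.2073, 0)  len=1.3773
  (v1,v3,v2) [-+-] → (1.66265, 0.2073, 0)–(0.285315, 0.2073, 1.60025)  len=2.1114
  (v3,v0,v4) [+-+] → (0.285315, 0.2073, 0)–(0.0673571, 0.2073, 0)  len=0.2180
  (v3,v4,v2) [++-] → (0.0673571, 0.2073, 1.75675)–(0.285315, 0.2073, 1.60025)  len=0.2683
  (v4,v0,v5) [+-+] → (0.0673571, 0.2073, 0)–(-0.0673571, 0.2073, 0)  len=0.1347
  (v4,v5,v2) [++-] → (-0.0673571, 0.2073, 1.75675)–(0.0673571, 0.2073, 1.75675)  len=0.1347
  (v5,v0,v6) [+-+] → (-0.0673571, 0.2073, 0)–(-0.285315, 0.2073, 0)  len=0.2180
  (v5,v6,v2) [++-] → (-0.285315, 0.2073, 1.60025)–(-0.0673571, 0.2073, 1.75675)  len=0.2683
  (v6,v0,v7) [+--] → (-0.285315, 0.2073, 0)–(-1.66265, 0.2073, 0)  len=1.3773
  (v6,v7,v2) [+--] → (-1.66265, 0.2073, 0)–(-0.285315, 0.2073, 1.60025)  len=2.1114

Chained into 1 loop(s):
  loop 1: 10 segments, perimeter = 8.2194
Total perimeter = 8.219


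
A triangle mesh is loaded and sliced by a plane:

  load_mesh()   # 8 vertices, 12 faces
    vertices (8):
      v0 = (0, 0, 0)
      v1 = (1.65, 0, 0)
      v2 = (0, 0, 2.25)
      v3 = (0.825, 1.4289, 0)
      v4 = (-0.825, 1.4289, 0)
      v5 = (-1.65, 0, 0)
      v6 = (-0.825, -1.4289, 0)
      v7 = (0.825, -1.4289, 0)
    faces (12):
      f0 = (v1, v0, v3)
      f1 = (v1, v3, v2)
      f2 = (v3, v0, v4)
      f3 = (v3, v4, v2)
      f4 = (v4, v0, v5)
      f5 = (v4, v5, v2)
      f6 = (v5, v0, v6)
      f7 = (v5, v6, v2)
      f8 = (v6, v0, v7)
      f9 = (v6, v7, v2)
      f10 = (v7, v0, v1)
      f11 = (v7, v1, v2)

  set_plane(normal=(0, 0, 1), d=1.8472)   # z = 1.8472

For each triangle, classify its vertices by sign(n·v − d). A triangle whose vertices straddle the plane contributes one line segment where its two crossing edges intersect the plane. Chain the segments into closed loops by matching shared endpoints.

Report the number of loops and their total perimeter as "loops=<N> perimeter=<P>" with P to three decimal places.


loops=1 perimeter=1.772

Straddling triangles (6 of 12):
  (v1,v3,v2) [--+] → (0.147693, 0.255805, 1.8472)–(0.295387, 0, 1.8472)  len=0.2954
  (v3,v4,v2) [--+] → (-0.147693, 0.255805, 1.8472)–(0.147693, 0.255805, 1.8472)  len=0.2954
  (v4,v5,v2) [--+] → (-0.295387, 0, 1.8472)–(-0.147693, 0.255805, 1.8472)  len=0.2954
  (v5,v6,v2) [--+] → (-0.147693, -0.255805, 1.8472)–(-0.295387, 0, 1.8472)  len=0.2954
  (v6,v7,v2) [--+] → (0.147693, -0.255805, 1.8472)–(-0.147693, -0.255805, 1.8472)  len=0.2954
  (v7,v1,v2) [--+] → (0.295387, 0, 1.8472)–(0.147693, -0.255805, 1.8472)  len=0.2954

Chained into 1 loop(s):
  loop 1: 6 segments, perimeter = 1.7723
Total perimeter = 1.772


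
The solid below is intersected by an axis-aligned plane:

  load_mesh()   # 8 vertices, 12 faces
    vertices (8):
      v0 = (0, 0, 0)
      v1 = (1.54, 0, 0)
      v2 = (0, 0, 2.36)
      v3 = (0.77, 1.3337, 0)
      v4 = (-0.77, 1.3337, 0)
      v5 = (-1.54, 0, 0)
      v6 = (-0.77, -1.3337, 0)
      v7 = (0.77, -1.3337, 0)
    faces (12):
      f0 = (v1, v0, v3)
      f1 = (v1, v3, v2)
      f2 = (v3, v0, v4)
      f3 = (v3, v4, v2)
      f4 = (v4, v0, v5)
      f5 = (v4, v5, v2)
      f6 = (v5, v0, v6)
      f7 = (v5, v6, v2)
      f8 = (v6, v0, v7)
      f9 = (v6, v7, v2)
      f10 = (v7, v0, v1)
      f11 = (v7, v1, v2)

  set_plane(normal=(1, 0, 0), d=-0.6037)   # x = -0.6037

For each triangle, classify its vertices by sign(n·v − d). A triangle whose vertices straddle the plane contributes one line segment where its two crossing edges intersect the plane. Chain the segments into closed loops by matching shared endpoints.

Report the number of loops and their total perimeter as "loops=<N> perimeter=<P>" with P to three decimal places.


Straddling triangles (8 of 12):
  (v3,v0,v4) [++-] → (-0.6037, 1.04566, 0)–(-0.6037, 1.3337, 0)  len=0.2880
  (v3,v4,v2) [+-+] → (-0.6037, 1.3337, 0)–(-0.6037, 1.04566, 0.509699)  len=0.5855
  (v4,v0,v5) [-+-] → (-0.6037, 1.04566, 0)–(-0.6037, 0, 0)  len=1.0457
  (v4,v5,v2) [--+] → (-0.6037, 0, 1.43485)–(-0.6037, 1.04566, 0.509699)  len=1.3962
  (v5,v0,v6) [-+-] → (-0.6037, 0, 0)–(-0.6037, -1.04566, 0)  len=1.0457
  (v5,v6,v2) [--+] → (-0.6037, -1.04566, 0.509699)–(-0.6037, 0, 1.43485)  len=1.3962
  (v6,v0,v7) [-++] → (-0.6037, -1.04566, 0)–(-0.6037, -1.3337, 0)  len=0.2880
  (v6,v7,v2) [-++] → (-0.6037, -1.3337, 0)–(-0.6037, -1.04566, 0.509699)  len=0.5855

Chained into 1 loop(s):
  loop 1: 8 segments, perimeter = 6.6307
Total perimeter = 6.631

loops=1 perimeter=6.631


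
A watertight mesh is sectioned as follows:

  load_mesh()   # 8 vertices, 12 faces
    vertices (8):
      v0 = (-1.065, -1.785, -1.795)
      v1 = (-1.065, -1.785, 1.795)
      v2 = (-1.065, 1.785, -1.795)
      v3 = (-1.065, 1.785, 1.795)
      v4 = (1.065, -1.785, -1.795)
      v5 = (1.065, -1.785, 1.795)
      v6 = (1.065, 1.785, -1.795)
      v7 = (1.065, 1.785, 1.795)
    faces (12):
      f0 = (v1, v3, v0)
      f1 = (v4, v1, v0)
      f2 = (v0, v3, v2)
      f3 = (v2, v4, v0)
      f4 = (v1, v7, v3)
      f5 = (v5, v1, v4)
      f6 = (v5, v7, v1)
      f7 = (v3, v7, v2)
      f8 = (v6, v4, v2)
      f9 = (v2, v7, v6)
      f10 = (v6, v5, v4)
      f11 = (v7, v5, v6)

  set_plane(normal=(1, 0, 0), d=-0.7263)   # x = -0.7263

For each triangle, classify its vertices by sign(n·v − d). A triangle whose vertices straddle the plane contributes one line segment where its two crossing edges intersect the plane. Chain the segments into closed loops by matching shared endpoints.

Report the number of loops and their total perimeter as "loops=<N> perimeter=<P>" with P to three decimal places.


loops=1 perimeter=14.320

Straddling triangles (8 of 12):
  (v4,v1,v0) [+--] → (-0.7263, -1.785, 1.22414)–(-0.7263, -1.785, -1.795)  len=3.0191
  (v2,v4,v0) [-+-] → (-0.7263, 1.21732, -1.795)–(-0.7263, -1.785, -1.795)  len=3.0023
  (v1,v7,v3) [-+-] → (-0.7263, -1.21732, 1.795)–(-0.7263, 1.785, 1.795)  len=3.0023
  (v5,v1,v4) [+-+] → (-0.7263, -1.785, 1.795)–(-0.7263, -1.785, 1.22414)  len=0.5709
  (v5,v7,v1) [++-] → (-0.7263, -1.21732, 1.795)–(-0.7263, -1.785, 1.795)  len=0.5677
  (v3,v7,v2) [-+-] → (-0.7263, 1.785, 1.795)–(-0.7263, 1.785, -1.22414)  len=3.0191
  (v6,v4,v2) [++-] → (-0.7263, 1.21732, -1.795)–(-0.7263, 1.785, -1.795)  len=0.5677
  (v2,v7,v6) [-++] → (-0.7263, 1.785, -1.22414)–(-0.7263, 1.785, -1.795)  len=0.5709

Chained into 1 loop(s):
  loop 1: 8 segments, perimeter = 14.3200
Total perimeter = 14.320


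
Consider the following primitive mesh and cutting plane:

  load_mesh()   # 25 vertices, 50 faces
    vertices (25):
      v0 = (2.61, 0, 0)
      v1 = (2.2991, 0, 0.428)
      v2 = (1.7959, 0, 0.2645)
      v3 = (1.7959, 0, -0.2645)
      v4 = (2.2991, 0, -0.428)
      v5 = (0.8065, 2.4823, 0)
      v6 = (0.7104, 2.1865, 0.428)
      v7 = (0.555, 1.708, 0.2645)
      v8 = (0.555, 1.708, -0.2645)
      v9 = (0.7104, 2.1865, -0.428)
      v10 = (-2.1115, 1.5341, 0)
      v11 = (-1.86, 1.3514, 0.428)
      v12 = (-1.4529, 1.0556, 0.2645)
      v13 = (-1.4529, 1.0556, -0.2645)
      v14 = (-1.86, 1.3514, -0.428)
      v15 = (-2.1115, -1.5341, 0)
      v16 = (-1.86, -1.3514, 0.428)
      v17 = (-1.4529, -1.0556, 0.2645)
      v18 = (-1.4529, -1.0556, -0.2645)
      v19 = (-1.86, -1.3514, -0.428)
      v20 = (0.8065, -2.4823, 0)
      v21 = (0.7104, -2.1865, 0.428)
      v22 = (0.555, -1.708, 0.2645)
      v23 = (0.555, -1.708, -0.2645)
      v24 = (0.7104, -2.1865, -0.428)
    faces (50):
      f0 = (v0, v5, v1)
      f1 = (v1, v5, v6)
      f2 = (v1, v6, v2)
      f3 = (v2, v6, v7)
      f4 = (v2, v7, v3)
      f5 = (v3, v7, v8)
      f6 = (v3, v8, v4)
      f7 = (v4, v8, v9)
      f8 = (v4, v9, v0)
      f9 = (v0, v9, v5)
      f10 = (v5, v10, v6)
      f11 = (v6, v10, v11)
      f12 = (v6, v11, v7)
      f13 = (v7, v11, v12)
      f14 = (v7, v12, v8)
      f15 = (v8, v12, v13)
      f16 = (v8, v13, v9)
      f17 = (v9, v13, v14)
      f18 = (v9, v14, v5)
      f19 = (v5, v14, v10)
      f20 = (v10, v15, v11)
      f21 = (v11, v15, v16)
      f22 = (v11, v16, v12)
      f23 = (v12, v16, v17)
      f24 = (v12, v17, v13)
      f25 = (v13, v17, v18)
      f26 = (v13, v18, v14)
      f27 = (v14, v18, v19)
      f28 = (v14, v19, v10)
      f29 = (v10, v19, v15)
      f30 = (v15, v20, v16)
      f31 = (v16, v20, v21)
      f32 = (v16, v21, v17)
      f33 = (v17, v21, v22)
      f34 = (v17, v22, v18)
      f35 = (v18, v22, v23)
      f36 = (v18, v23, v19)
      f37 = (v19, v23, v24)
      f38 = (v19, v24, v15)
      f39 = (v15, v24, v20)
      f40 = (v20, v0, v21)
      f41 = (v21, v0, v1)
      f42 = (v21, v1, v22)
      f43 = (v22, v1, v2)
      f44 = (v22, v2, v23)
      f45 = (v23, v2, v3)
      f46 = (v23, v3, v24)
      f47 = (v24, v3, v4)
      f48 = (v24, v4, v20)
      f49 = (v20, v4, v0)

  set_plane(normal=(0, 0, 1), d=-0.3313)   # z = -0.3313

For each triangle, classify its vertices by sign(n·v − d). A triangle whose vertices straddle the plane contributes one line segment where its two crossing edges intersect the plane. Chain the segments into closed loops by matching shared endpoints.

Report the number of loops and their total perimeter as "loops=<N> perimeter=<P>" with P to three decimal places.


Straddling triangles (20 of 50):
  (v3,v8,v4) [++-] → (1.26757, 1.01017, -0.3313)–(2.00149, 0, -0.3313)  len=1.2486
  (v4,v8,v9) [-+-] → (1.26757, 1.01017, -0.3313)–(0.618491, 1.9035, -0.3313)  len=1.1042
  (v4,v9,v0) [--+] → (1.13959, 1.69249, -0.3313)–(2.36934, 0, -0.3313)  len=2.0921
  (v0,v9,v5) [+-+] → (1.13959, 1.69249, -0.3313)–(0.732112, 2.25333, -0.3313)  len=0.6932
  (v8,v13,v9) [++-] → (-0.569056, 1.51764, -0.3313)–(0.618491, 1.9035, -0.3313)  len=1.2487
  (v9,v13,v14) [-+-] → (-0.569056, 1.51764, -0.3313)–(-1.61923, 1.17645, -0.3313)  len=1.1042
  (v9,v14,v5) [--+] → (-1.25755, 1.60691, -0.3313)–(0.732112, 2.25333, -0.3313)  len=2.0920
  (v5,v14,v10) [+-+] → (-1.25755, 1.60691, -0.3313)–(-1.91682, 1.39268, -0.3313)  len=0.6932
  (v13,v18,v14) [++-] → (-1.61923, -0.0721896, -0.3313)–(-1.61923, 1.17645, -0.3313)  len=1.2486
  (v14,v18,v19) [-+-] → (-1.61923, -0.0721896, -0.3313)–(-1.61923, -1.17645, -0.3313)  len=1.1043
  (v14,v19,v10) [--+] → (-1.91682, -0.699466, -0.3313)–(-1.91682, 1.39268, -0.3313)  len=2.0921
  (v10,v19,v15) [+-+] → (-1.91682, -0.699466, -0.3313)–(-1.91682, -1.39268, -0.3313)  len=0.6932
  (v18,v23,v19) [++-] → (-0.431679, -1.56231, -0.3313)–(-1.61923, -1.17645, -0.3313)  len=1.2487
  (v19,v23,v24) [-+-] → (-0.431679, -1.56231, -0.3313)–(0.618491, -1.9035, -0.3313)  len=1.1042
  (v19,v24,v15) [--+] → (0.0728352, -2.0391, -0.3313)–(-1.91682, -1.39268, -0.3313)  len=2.0920
  (v15,v24,v20) [+-+] → (0.0728352, -2.0391, -0.3313)–(0.732112, -2.25333, -0.3313)  len=0.6932
  (v23,v3,v24) [++-] → (1.35241, -0.893322, -0.3313)–(0.618491, -1.9035, -0.3313)  len=1.2486
  (v24,v3,v4) [-+-] → (1.35241, -0.893322, -0.3313)–(2.00149, 0, -0.3313)  len=1.1042
  (v24,v4,v20) [--+] → (1.96187, -0.560837, -0.3313)–(0.732112, -2.25333, -0.3313)  len=2.0921
  (v20,v4,v0) [+-+] → (1.96187, -0.560837, -0.3313)–(2.36934, 0, -0.3313)  len=0.6932

Chained into 2 loop(s):
  loop 1: 10 segments, perimeter = 11.7644
  loop 2: 10 segments, perimeter = 13.9265
Total perimeter = 25.691

loops=2 perimeter=25.691


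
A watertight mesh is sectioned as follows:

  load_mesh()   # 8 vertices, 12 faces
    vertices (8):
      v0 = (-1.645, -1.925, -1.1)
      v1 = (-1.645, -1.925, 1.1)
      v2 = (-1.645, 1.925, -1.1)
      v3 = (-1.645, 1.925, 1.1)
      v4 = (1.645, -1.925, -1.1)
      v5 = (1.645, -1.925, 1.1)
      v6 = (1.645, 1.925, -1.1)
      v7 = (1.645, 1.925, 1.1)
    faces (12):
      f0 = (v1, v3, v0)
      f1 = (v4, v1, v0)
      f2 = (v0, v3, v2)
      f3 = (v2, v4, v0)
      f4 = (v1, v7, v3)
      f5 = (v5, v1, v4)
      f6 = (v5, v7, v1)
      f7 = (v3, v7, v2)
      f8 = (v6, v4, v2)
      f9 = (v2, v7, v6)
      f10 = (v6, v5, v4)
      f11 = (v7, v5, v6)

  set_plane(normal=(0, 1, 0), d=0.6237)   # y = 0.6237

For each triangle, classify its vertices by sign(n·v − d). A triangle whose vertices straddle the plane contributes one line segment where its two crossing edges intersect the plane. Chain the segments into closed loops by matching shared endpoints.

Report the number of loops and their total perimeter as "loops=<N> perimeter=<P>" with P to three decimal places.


Straddling triangles (8 of 12):
  (v1,v3,v0) [-+-] → (-1.645, 0.6237, 1.1)–(-1.645, 0.6237, 0.3564)  len=0.7436
  (v0,v3,v2) [-++] → (-1.645, 0.6237, 0.3564)–(-1.645, 0.6237, -1.1)  len=1.4564
  (v2,v4,v0) [+--] → (-0.53298, 0.6237, -1.1)–(-1.645, 0.6237, -1.1)  len=1.1120
  (v1,v7,v3) [-++] → (0.53298, 0.6237, 1.1)–(-1.645, 0.6237, 1.1)  len=2.1780
  (v5,v7,v1) [-+-] → (1.645, 0.6237, 1.1)–(0.53298, 0.6237, 1.1)  len=1.1120
  (v6,v4,v2) [+-+] → (1.645, 0.6237, -1.1)–(-0.53298, 0.6237, -1.1)  len=2.1780
  (v6,v5,v4) [+--] → (1.645, 0.6237, -0.3564)–(1.645, 0.6237, -1.1)  len=0.7436
  (v7,v5,v6) [+-+] → (1.645, 0.6237, 1.1)–(1.645, 0.6237, -0.3564)  len=1.4564

Chained into 1 loop(s):
  loop 1: 8 segments, perimeter = 10.9800
Total perimeter = 10.980

loops=1 perimeter=10.980


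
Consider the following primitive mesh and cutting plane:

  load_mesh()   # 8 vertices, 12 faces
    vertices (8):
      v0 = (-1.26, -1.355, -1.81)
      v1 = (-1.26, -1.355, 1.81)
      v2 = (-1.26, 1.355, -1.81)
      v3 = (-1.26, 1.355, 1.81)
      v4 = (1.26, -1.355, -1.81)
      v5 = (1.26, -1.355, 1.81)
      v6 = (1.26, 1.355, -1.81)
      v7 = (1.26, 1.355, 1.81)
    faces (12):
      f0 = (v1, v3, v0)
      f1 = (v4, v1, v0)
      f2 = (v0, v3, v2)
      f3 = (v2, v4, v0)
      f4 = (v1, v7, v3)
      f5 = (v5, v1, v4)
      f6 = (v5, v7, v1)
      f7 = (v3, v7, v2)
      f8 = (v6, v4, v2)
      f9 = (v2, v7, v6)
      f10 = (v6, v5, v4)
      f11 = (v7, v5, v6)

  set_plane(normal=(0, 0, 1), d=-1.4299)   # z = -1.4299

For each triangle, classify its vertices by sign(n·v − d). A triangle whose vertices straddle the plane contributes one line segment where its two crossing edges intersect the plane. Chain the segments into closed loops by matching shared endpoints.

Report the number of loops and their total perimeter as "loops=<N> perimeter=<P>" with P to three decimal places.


loops=1 perimeter=10.460

Straddling triangles (8 of 12):
  (v1,v3,v0) [++-] → (-1.26, -1.07045, -1.4299)–(-1.26, -1.355, -1.4299)  len=0.2845
  (v4,v1,v0) [-+-] → (0.9954, -1.355, -1.4299)–(-1.26, -1.355, -1.4299)  len=2.2554
  (v0,v3,v2) [-+-] → (-1.26, -1.07045, -1.4299)–(-1.26, 1.355, -1.4299)  len=2.4254
  (v5,v1,v4) [++-] → (0.9954, -1.355, -1.4299)–(1.26, -1.355, -1.4299)  len=0.2646
  (v3,v7,v2) [++-] → (-0.9954, 1.355, -1.4299)–(-1.26, 1.355, -1.4299)  len=0.2646
  (v2,v7,v6) [-+-] → (-0.9954, 1.355, -1.4299)–(1.26, 1.355, -1.4299)  len=2.2554
  (v6,v5,v4) [-+-] → (1.26, 1.07045, -1.4299)–(1.26, -1.355, -1.4299)  len=2.4254
  (v7,v5,v6) [++-] → (1.26, 1.07045, -1.4299)–(1.26, 1.355, -1.4299)  len=0.2845

Chained into 1 loop(s):
  loop 1: 8 segments, perimeter = 10.4600
Total perimeter = 10.460
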